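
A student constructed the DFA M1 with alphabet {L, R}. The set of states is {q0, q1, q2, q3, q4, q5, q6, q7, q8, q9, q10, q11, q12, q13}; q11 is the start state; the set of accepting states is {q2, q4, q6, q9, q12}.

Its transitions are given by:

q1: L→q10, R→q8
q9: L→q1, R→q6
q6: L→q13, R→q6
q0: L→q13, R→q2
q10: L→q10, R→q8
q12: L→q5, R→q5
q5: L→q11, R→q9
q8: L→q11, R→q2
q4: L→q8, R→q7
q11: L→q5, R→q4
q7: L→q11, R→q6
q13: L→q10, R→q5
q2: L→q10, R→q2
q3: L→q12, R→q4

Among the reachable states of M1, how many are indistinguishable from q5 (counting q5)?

States {q0,q3,q12} cannot be reached from the start state, so discard them.
P0 = {q2,q4,q6,q9} | {q1,q5,q7,q8,q10,q11,q13}.
Split {q2,q4,q6,q9} by δ(·,R) → {q2,q6,q9} and {q4}.
Split {q1,q5,q7,q8,q10,q11,q13} by δ(·,R) → {q1,q10,q13} and {q5,q7,q8} and {q11}.
The partition is now stable with 5 blocks: {q2,q6,q9} | {q1,q10,q13} | {q4} | {q5,q7,q8} | {q11}.
State q5 belongs to the block {q5,q7,q8}, which has 3 states.

3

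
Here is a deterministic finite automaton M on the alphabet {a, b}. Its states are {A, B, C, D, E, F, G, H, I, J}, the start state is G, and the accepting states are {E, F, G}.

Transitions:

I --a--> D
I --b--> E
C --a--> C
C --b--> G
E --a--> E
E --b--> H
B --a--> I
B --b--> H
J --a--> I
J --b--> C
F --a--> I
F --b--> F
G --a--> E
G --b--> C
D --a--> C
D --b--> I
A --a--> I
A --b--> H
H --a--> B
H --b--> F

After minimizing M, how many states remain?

8

Reachable states from the start: {B,C,D,E,F,G,H,I}. Unreachable: {A,J} — drop them.
Initial partition by acceptance: {E,F,G} | {B,C,D,H,I}.
Refine {E,F,G} on symbol a: members go to different blocks, giving {E,G} and {F}.
Split {B,C,D,H,I} by δ(·,b) → {B,D} and {C,I} and {H}.
Refine {E,G} on symbol b: members go to different blocks, giving {E} and {G}.
Refine {B,D} on symbol b: members go to different blocks, giving {B} and {D}.
Split {C,I} by δ(·,a) → {C} and {I}.
No further refinement is possible. Final partition (8 blocks): {E} | {B} | {F} | {C} | {H} | {G} | {D} | {I}.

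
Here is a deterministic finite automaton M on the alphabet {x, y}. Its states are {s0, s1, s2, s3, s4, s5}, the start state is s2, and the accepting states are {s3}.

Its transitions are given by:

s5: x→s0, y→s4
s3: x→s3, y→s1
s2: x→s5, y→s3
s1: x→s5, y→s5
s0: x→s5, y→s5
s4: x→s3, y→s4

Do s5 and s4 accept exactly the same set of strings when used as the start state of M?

No

Start with accepting vs non-accepting: {s3} | {s0,s1,s2,s4,s5}.
Split {s0,s1,s2,s4,s5} by δ(·,x) → {s0,s1,s2,s5} and {s4}.
Refine {s0,s1,s2,s5} on symbol y: members go to different blocks, giving {s0,s1} and {s2} and {s5}.
The partition is now stable with 5 blocks: {s3} | {s0,s1} | {s4} | {s2} | {s5}.
s5 and s4 end up in different blocks, so they are distinguishable. For instance, the string 'x' is accepted from only s4.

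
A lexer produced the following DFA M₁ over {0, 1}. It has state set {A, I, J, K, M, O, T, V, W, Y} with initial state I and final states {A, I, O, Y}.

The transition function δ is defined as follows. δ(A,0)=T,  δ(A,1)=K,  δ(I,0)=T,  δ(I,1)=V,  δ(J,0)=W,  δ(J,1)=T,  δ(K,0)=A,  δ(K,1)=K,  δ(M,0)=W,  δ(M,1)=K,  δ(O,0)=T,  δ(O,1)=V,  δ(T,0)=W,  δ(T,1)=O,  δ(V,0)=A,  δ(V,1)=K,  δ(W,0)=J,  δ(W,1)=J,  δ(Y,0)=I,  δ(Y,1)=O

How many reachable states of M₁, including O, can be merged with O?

3

Reachable states from the start: {A,I,J,K,O,T,V,W}. Unreachable: {M,Y} — drop them.
Initial partition by acceptance: {A,I,O} | {J,K,T,V,W}.
On input 0, block {J,K,T,V,W} splits into {J,T,W} and {K,V}.
Split {J,T,W} by δ(·,1) → {J,W} and {T}.
Refine {J,W} on symbol 1: members go to different blocks, giving {J} and {W}.
The partition is now stable with 5 blocks: {A,I,O} | {J} | {K,V} | {T} | {W}.
The equivalence class containing O is {A,I,O}, of size 3.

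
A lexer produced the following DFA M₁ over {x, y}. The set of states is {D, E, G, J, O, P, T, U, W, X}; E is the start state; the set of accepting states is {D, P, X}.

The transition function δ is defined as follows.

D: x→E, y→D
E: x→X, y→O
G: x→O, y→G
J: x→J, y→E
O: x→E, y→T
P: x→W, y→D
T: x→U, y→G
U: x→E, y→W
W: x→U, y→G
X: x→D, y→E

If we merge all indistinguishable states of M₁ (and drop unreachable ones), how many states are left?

5

Reachable states from the start: {D,E,G,O,T,U,W,X}. Unreachable: {J,P} — drop them.
P0 = {D,X} | {E,G,O,T,U,W}.
On input x, block {D,X} splits into {D} and {X}.
Refine {E,G,O,T,U,W} on symbol x: members go to different blocks, giving {G,O,T,U,W} and {E}.
Refine {G,O,T,U,W} on symbol x: members go to different blocks, giving {G,T,W} and {O,U}.
No further refinement is possible. Final partition (5 blocks): {D} | {G,T,W} | {X} | {E} | {O,U}.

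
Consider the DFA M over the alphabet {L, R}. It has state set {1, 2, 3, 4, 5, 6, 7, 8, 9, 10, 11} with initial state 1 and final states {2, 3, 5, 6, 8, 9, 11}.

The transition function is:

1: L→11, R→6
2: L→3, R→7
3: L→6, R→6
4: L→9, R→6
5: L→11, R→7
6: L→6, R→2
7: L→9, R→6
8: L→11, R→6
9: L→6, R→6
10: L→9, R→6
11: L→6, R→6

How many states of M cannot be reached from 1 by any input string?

No path from 1 leads to 4, 5, 8, 10; the other 7 states are all reachable.

4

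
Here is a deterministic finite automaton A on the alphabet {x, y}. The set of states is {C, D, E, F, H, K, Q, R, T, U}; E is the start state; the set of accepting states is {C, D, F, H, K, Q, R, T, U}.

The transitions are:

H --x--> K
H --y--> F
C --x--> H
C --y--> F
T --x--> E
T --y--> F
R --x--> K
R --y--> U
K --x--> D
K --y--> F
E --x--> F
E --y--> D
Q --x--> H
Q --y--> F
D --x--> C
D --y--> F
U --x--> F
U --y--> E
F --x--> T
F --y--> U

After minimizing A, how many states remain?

Reachable states from the start: {C,D,E,F,H,K,T,U}. Unreachable: {Q,R} — drop them.
P0 = {C,D,F,H,K,T,U} | {E}.
On input x, block {C,D,F,H,K,T,U} splits into {C,D,F,H,K,U} and {T}.
Refine {C,D,F,H,K,U} on symbol x: members go to different blocks, giving {C,D,H,K,U} and {F}.
Refine {C,D,H,K,U} on symbol x: members go to different blocks, giving {C,D,H,K} and {U}.
Stable partition: {C,D,H,K} | {E} | {T} | {F} | {U} — 5 equivalence classes.

5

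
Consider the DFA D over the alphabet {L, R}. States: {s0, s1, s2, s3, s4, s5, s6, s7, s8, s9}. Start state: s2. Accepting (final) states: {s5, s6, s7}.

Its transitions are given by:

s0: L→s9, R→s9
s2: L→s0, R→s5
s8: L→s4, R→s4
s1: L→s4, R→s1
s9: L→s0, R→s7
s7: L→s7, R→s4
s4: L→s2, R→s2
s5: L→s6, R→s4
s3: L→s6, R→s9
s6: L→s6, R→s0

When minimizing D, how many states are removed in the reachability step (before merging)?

3

BFS from s2 reaches {s0, s2, s4, s5, s6, s7, s9}; the 3 state(s) s1, s3, s8 are never visited.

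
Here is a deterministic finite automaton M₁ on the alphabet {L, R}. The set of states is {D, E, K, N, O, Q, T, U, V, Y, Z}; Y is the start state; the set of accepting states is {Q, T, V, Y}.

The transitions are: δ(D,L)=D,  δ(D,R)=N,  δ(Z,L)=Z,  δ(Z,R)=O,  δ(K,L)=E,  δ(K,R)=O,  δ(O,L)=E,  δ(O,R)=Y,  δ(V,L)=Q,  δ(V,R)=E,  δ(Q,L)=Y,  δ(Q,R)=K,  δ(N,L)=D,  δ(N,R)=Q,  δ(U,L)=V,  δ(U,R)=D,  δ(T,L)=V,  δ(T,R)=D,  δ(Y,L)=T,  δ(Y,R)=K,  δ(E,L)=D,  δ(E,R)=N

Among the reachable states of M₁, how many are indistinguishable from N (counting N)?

2

States {U,Z} cannot be reached from the start state, so discard them.
Start with accepting vs non-accepting: {Q,T,V,Y} | {D,E,K,N,O}.
Refine {D,E,K,N,O} on symbol R: members go to different blocks, giving {D,E,K} and {N,O}.
No further refinement is possible. Final partition (3 blocks): {Q,T,V,Y} | {D,E,K} | {N,O}.
The equivalence class containing N is {N,O}, of size 2.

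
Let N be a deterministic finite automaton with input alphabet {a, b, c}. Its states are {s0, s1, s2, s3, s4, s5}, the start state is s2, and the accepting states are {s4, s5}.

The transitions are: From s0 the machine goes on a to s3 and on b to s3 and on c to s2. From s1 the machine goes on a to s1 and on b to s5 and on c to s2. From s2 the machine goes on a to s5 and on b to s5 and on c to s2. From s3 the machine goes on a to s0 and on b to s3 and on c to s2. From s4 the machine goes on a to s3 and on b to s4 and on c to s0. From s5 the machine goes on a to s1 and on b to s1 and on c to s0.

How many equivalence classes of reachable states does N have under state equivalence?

4

States {s4} cannot be reached from the start state, so discard them.
P0 = {s5} | {s0,s1,s2,s3}.
Split {s0,s1,s2,s3} by δ(·,a) → {s0,s1,s3} and {s2}.
Split {s0,s1,s3} by δ(·,b) → {s0,s3} and {s1}.
No further refinement is possible. Final partition (4 blocks): {s5} | {s0,s3} | {s2} | {s1}.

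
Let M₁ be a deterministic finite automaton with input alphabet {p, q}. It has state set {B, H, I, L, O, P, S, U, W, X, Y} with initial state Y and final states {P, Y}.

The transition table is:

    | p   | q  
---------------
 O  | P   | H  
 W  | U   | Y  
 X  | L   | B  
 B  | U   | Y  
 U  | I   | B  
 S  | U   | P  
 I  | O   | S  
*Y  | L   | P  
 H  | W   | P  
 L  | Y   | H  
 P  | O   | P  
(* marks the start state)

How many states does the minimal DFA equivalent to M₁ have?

First remove the unreachable states {X}; 10 states remain.
P0 = {P,Y} | {B,H,I,L,O,S,U,W}.
Split {B,H,I,L,O,S,U,W} by δ(·,p) → {B,H,I,S,U,W} and {L,O}.
Refine {B,H,I,S,U,W} on symbol p: members go to different blocks, giving {B,H,S,U,W} and {I}.
Split {B,H,S,U,W} by δ(·,p) → {B,H,S,W} and {U}.
Split {B,H,S,W} by δ(·,p) → {B,S,W} and {H}.
Stable partition: {P,Y} | {B,S,W} | {L,O} | {I} | {U} | {H} — 6 equivalence classes.

6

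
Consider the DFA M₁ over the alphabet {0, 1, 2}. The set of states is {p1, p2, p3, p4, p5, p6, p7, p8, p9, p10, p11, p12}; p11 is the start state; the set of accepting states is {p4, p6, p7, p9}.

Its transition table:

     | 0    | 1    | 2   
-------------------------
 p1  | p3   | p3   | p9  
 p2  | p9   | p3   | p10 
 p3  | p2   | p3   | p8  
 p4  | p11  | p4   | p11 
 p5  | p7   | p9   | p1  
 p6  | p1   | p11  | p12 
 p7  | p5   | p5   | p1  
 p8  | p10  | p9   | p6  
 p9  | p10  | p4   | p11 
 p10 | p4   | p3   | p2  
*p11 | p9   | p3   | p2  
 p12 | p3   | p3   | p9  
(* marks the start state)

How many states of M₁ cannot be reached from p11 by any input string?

2

No path from p11 leads to p5, p7; the other 10 states are all reachable.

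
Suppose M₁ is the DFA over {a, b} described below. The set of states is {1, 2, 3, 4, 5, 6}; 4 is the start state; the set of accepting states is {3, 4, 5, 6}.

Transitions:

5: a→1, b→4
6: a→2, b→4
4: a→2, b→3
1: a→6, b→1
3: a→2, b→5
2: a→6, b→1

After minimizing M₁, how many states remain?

Initial partition by acceptance: {3,4,5,6} | {1,2}.
Stable partition: {3,4,5,6} | {1,2} — 2 equivalence classes.

2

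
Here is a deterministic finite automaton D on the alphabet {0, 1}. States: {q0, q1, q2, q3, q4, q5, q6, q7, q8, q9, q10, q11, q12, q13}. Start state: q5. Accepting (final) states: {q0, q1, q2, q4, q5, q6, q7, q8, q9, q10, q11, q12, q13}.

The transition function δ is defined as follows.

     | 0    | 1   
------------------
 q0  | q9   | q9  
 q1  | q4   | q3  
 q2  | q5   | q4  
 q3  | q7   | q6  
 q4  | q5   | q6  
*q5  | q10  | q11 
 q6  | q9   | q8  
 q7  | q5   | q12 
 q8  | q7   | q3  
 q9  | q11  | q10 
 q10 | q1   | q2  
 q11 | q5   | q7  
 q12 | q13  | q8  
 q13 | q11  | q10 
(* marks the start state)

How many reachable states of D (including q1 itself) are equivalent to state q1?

First remove the unreachable states {q0}; 13 states remain.
P0 = {q1,q2,q4,q5,q6,q7,q8,q9,q10,q11,q12,q13} | {q3}.
Split {q1,q2,q4,q5,q6,q7,q8,q9,q10,q11,q12,q13} by δ(·,1) → {q2,q4,q5,q6,q7,q9,q10,q11,q12,q13} and {q1,q8}.
On input 0, block {q2,q4,q5,q6,q7,q9,q10,q11,q12,q13} splits into {q2,q4,q5,q6,q7,q9,q11,q12,q13} and {q10}.
On input 0, block {q2,q4,q5,q6,q7,q9,q11,q12,q13} splits into {q2,q4,q6,q7,q9,q11,q12,q13} and {q5}.
Refine {q2,q4,q6,q7,q9,q11,q12,q13} on symbol 0: members go to different blocks, giving {q2,q4,q7,q11} and {q6,q9,q12,q13}.
Split {q2,q4,q7,q11} by δ(·,1) → {q2,q11} and {q4,q7}.
Refine {q6,q9,q12,q13} on symbol 0: members go to different blocks, giving {q6,q12} and {q9,q13}.
Stable partition: {q2,q11} | {q3} | {q1,q8} | {q10} | {q5} | {q6,q12} | {q4,q7} | {q9,q13} — 8 equivalence classes.
State q1 belongs to the block {q1,q8}, which has 2 states.

2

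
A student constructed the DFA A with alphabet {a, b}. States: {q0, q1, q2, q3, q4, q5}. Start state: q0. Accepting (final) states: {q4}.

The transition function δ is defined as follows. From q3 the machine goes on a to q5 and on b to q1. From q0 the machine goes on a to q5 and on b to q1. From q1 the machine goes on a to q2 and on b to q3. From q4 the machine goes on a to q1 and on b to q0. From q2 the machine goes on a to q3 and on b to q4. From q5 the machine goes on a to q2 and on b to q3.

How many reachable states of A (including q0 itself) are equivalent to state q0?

Start with accepting vs non-accepting: {q4} | {q0,q1,q2,q3,q5}.
On input b, block {q0,q1,q2,q3,q5} splits into {q0,q1,q3,q5} and {q2}.
Refine {q0,q1,q3,q5} on symbol a: members go to different blocks, giving {q0,q3} and {q1,q5}.
The partition is now stable with 4 blocks: {q4} | {q0,q3} | {q2} | {q1,q5}.
The equivalence class containing q0 is {q0,q3}, of size 2.

2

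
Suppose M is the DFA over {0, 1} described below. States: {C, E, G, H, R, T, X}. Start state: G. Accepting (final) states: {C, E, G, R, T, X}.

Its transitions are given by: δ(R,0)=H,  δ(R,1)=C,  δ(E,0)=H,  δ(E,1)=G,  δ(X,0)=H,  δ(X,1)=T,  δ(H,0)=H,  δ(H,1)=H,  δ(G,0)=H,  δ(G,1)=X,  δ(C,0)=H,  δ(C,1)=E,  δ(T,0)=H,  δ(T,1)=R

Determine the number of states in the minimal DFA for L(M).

Every state is reachable, so we keep all 7.
Start with accepting vs non-accepting: {C,E,G,R,T,X} | {H}.
Stable partition: {C,E,G,R,T,X} | {H} — 2 equivalence classes.

2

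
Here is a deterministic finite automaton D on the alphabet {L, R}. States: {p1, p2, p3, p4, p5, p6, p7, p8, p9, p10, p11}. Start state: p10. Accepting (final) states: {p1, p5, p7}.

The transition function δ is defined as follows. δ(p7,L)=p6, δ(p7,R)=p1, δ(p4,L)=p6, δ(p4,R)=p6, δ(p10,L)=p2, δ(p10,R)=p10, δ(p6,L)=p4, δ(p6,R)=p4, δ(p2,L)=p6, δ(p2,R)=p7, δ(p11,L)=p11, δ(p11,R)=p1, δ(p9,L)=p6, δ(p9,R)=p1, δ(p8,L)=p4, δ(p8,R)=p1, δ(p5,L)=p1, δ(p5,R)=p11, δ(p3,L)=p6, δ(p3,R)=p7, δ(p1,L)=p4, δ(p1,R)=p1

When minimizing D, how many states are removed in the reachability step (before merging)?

5

Starting at p10 and following transitions, the reachable set is {p1, p2, p4, p6, p7, p10}. That leaves p3, p5, p8, p9, p11 unreachable — 5 in total.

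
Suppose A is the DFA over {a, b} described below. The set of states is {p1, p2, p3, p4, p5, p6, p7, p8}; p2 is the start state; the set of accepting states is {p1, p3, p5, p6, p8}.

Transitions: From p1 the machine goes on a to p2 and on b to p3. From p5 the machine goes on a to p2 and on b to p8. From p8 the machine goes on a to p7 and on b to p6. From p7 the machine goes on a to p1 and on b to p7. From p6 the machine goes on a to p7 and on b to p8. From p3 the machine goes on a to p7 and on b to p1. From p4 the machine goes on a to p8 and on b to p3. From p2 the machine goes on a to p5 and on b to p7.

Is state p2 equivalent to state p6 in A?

States {p4} cannot be reached from the start state, so discard them.
Start with accepting vs non-accepting: {p1,p3,p5,p6,p8} | {p2,p7}.
Stable partition: {p1,p3,p5,p6,p8} | {p2,p7} — 2 equivalence classes.
p2 and p6 end up in different blocks, so they are distinguishable. For instance, the string 'ε' is accepted from only p6.

No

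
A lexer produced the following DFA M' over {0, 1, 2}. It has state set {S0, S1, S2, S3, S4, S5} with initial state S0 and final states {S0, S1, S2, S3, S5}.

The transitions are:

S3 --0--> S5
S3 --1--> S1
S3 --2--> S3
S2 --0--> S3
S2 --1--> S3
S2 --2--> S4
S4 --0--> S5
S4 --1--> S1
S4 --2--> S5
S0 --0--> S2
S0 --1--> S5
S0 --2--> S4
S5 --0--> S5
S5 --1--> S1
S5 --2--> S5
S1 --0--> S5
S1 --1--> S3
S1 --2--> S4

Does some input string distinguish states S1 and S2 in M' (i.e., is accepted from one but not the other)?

No

All states are reachable from the start state.
P0 = {S0,S1,S2,S3,S5} | {S4}.
On input 2, block {S0,S1,S2,S3,S5} splits into {S0,S1,S2} and {S3,S5}.
Split {S0,S1,S2} by δ(·,0) → {S1,S2} and {S0}.
Stable partition: {S1,S2} | {S4} | {S3,S5} | {S0} — 4 equivalence classes.
S1 and S2 lie in the same block of the stable partition, so they are equivalent — no string distinguishes them.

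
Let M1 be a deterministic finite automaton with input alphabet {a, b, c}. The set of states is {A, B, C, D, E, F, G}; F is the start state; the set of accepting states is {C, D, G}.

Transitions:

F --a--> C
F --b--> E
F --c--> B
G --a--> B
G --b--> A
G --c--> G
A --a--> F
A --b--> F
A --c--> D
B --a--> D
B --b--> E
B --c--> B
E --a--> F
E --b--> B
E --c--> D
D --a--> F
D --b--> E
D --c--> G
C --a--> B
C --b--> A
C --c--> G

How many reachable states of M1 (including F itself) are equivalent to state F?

2

Every state is reachable, so we keep all 7.
P0 = {C,D,G} | {A,B,E,F}.
On input a, block {A,B,E,F} splits into {A,E} and {B,F}.
Stable partition: {C,D,G} | {A,E} | {B,F} — 3 equivalence classes.
The equivalence class containing F is {B,F}, of size 2.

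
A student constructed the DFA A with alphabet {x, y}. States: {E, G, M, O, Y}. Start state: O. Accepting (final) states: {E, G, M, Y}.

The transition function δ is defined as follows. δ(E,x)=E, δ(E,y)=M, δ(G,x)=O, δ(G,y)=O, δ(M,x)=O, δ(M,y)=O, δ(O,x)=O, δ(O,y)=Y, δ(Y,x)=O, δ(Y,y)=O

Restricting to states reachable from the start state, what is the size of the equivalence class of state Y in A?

1

States {E,G,M} cannot be reached from the start state, so discard them.
P0 = {Y} | {O}.
No further refinement is possible. Final partition (2 blocks): {Y} | {O}.
State Y belongs to the block {Y}, which has 1 states.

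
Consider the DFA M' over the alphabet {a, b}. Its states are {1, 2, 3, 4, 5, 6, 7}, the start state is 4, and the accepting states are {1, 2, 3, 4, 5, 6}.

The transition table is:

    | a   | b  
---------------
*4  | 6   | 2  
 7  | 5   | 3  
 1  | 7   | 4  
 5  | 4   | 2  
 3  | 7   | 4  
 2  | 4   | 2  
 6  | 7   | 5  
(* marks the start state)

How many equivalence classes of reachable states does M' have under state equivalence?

5

First remove the unreachable states {1}; 6 states remain.
Start with accepting vs non-accepting: {2,3,4,5,6} | {7}.
On input a, block {2,3,4,5,6} splits into {2,4,5} and {3,6}.
On input a, block {2,4,5} splits into {2,5} and {4}.
Split {3,6} by δ(·,b) → {3} and {6}.
Stable partition: {2,5} | {7} | {3} | {4} | {6} — 5 equivalence classes.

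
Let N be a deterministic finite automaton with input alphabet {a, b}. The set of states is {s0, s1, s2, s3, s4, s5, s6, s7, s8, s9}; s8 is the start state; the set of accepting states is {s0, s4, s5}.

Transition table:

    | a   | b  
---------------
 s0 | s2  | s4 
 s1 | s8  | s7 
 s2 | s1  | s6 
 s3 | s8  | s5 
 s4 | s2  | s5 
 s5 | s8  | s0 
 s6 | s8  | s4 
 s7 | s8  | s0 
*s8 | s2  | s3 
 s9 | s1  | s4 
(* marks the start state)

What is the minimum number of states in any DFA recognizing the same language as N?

Reachable states from the start: {s0,s1,s2,s3,s4,s5,s6,s7,s8}. Unreachable: {s9} — drop them.
Start with accepting vs non-accepting: {s0,s4,s5} | {s1,s2,s3,s6,s7,s8}.
Split {s1,s2,s3,s6,s7,s8} by δ(·,b) → {s1,s2,s8} and {s3,s6,s7}.
Stable partition: {s0,s4,s5} | {s1,s2,s8} | {s3,s6,s7} — 3 equivalence classes.

3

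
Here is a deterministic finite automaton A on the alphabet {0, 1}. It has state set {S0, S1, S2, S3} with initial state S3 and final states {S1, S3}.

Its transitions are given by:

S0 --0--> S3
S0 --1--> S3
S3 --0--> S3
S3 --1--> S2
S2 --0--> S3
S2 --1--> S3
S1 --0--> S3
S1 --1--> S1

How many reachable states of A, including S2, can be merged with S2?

1

Reachable states from the start: {S2,S3}. Unreachable: {S0,S1} — drop them.
Start with accepting vs non-accepting: {S3} | {S2}.
Stable partition: {S3} | {S2} — 2 equivalence classes.
The equivalence class containing S2 is {S2}, of size 1.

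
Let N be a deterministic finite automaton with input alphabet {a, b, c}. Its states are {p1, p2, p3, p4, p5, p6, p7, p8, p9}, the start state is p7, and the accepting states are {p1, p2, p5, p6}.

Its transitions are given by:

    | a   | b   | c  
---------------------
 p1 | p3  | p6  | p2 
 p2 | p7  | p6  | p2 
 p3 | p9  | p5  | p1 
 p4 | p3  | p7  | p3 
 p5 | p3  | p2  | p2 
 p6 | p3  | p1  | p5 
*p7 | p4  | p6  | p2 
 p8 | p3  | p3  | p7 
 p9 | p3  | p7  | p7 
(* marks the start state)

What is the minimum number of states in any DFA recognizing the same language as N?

Reachable states from the start: {p1,p2,p3,p4,p5,p6,p7,p9}. Unreachable: {p8} — drop them.
P0 = {p1,p2,p5,p6} | {p3,p4,p7,p9}.
On input b, block {p3,p4,p7,p9} splits into {p3,p7} and {p4,p9}.
No further refinement is possible. Final partition (3 blocks): {p1,p2,p5,p6} | {p3,p7} | {p4,p9}.

3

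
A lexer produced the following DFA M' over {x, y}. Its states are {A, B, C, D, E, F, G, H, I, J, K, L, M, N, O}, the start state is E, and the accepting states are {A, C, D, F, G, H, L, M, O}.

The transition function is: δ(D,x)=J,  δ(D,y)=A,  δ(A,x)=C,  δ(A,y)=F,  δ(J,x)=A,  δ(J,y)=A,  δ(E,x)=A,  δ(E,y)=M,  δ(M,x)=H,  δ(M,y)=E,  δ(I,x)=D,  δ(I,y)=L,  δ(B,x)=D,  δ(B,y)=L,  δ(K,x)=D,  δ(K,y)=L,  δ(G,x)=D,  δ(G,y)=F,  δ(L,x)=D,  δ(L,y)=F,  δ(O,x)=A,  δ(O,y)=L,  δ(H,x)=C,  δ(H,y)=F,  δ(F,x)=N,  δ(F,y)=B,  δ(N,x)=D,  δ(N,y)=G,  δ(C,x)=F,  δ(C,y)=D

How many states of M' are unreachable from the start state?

BFS from E reaches {A, B, C, D, E, F, G, H, J, L, M, N}; the 3 state(s) I, K, O are never visited.

3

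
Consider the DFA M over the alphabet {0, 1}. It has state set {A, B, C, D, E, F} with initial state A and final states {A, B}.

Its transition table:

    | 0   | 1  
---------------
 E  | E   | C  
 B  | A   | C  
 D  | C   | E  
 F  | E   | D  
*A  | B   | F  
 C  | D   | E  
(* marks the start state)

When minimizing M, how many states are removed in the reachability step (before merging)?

Every one of the 6 states is reachable from A.

0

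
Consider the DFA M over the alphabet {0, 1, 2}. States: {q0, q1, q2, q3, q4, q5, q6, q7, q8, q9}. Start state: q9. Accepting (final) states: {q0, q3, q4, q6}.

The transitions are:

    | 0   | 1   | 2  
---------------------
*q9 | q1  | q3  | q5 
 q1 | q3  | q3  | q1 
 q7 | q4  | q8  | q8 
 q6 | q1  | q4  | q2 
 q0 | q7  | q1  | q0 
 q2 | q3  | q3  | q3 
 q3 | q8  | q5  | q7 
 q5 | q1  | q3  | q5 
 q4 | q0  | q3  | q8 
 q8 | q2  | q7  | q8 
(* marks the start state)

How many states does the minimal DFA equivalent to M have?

8

First remove the unreachable states {q6}; 9 states remain.
P0 = {q0,q3,q4} | {q1,q2,q5,q7,q8,q9}.
Split {q0,q3,q4} by δ(·,0) → {q0,q3} and {q4}.
Refine {q0,q3} on symbol 2: members go to different blocks, giving {q0} and {q3}.
Refine {q1,q2,q5,q7,q8,q9} on symbol 0: members go to different blocks, giving {q5,q8,q9} and {q1,q2} and {q7}.
On input 1, block {q5,q8,q9} splits into {q5,q9} and {q8}.
On input 2, block {q1,q2} splits into {q1} and {q2}.
The partition is now stable with 8 blocks: {q0} | {q5,q9} | {q4} | {q3} | {q1} | {q7} | {q8} | {q2}.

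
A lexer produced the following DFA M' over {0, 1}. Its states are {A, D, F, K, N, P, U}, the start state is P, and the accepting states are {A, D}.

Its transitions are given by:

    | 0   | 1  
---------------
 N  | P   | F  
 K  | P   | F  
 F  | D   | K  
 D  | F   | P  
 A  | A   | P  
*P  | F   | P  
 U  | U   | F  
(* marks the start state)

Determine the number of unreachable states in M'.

BFS from P reaches {D, F, K, P}; the 3 state(s) A, N, U are never visited.

3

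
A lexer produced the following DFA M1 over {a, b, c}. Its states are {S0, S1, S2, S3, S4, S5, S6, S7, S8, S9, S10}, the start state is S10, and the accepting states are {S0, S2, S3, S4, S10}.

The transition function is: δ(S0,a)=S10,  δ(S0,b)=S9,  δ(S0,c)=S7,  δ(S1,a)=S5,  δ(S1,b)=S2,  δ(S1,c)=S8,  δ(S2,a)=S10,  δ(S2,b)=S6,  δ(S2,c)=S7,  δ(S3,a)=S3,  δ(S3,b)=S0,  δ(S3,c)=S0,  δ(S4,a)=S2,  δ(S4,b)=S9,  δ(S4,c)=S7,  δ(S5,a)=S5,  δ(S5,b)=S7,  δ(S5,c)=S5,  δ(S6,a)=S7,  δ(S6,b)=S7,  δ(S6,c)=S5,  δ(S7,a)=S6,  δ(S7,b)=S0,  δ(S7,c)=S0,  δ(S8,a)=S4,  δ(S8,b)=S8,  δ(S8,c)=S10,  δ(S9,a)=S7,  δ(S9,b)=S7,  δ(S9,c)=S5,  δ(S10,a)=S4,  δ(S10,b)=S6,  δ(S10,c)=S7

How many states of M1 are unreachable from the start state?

No path from S10 leads to S1, S3, S8; the other 8 states are all reachable.

3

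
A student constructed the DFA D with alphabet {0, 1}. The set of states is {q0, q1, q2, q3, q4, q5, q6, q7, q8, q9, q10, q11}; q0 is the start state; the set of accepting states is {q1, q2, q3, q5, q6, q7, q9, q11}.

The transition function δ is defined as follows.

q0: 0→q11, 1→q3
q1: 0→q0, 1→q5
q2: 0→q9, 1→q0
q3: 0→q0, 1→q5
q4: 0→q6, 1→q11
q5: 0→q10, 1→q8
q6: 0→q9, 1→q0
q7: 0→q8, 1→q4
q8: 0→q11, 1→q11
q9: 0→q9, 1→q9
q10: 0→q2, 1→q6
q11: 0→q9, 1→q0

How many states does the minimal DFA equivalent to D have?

First remove the unreachable states {q1,q4,q7}; 9 states remain.
Initial partition by acceptance: {q2,q3,q5,q6,q9,q11} | {q0,q8,q10}.
Split {q2,q3,q5,q6,q9,q11} by δ(·,0) → {q2,q6,q9,q11} and {q3,q5}.
Refine {q2,q6,q9,q11} on symbol 1: members go to different blocks, giving {q2,q6,q11} and {q9}.
Split {q0,q8,q10} by δ(·,1) → {q8,q10} and {q0}.
On input 0, block {q3,q5} splits into {q3} and {q5}.
Stable partition: {q2,q6,q11} | {q8,q10} | {q3} | {q9} | {q0} | {q5} — 6 equivalence classes.

6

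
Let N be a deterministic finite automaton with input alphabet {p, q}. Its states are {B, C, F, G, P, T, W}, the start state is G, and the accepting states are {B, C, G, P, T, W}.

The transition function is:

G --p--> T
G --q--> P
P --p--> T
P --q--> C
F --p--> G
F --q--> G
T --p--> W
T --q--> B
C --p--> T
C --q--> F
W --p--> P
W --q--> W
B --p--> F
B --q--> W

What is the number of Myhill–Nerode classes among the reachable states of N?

Every state is reachable, so we keep all 7.
P0 = {B,C,G,P,T,W} | {F}.
Refine {B,C,G,P,T,W} on symbol p: members go to different blocks, giving {C,G,P,T,W} and {B}.
Refine {C,G,P,T,W} on symbol q: members go to different blocks, giving {G,P,W} and {T} and {C}.
On input p, block {G,P,W} splits into {G,P} and {W}.
On input q, block {G,P} splits into {G} and {P}.
Stable partition: {G} | {F} | {B} | {T} | {C} | {W} | {P} — 7 equivalence classes.

7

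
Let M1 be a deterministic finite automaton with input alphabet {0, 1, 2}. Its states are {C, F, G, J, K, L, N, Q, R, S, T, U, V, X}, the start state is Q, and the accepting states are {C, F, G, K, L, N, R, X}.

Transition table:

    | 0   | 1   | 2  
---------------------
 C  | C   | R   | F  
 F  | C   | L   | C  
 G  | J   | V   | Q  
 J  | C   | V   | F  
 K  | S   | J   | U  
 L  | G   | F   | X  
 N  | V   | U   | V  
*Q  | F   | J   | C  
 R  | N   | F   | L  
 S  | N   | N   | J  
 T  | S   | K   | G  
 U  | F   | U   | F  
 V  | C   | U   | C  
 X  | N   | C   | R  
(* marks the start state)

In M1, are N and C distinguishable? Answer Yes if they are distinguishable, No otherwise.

States {K,S,T} cannot be reached from the start state, so discard them.
Start with accepting vs non-accepting: {C,F,G,L,N,R,X} | {J,Q,U,V}.
On input 0, block {C,F,G,L,N,R,X} splits into {C,F,L,R,X} and {G,N}.
Split {C,F,L,R,X} by δ(·,0) → {L,R,X} and {C,F}.
Stable partition: {L,R,X} | {J,Q,U,V} | {G,N} | {C,F} — 4 equivalence classes.
N and C end up in different blocks, so they are distinguishable. For instance, the string '0' is accepted from only C.

Yes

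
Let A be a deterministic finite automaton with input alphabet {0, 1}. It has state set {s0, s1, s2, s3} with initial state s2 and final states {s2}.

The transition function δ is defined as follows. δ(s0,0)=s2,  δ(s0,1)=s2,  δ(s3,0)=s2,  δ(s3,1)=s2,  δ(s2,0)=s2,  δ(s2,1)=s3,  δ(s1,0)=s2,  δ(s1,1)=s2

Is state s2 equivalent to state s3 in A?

States {s0,s1} cannot be reached from the start state, so discard them.
P0 = {s2} | {s3}.
No further refinement is possible. Final partition (2 blocks): {s2} | {s3}.
s2 and s3 end up in different blocks, so they are distinguishable. For instance, the string 'ε' is accepted from only s2.

No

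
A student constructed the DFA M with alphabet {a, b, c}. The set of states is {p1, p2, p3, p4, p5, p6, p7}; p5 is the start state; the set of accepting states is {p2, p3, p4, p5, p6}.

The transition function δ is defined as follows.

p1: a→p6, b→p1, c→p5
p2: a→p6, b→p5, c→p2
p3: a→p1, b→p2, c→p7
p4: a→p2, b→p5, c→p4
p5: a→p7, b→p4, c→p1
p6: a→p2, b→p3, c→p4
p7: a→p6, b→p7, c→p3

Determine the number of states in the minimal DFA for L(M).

3

Every state is reachable, so we keep all 7.
Initial partition by acceptance: {p2,p3,p4,p5,p6} | {p1,p7}.
On input a, block {p2,p3,p4,p5,p6} splits into {p2,p4,p6} and {p3,p5}.
No further refinement is possible. Final partition (3 blocks): {p2,p4,p6} | {p1,p7} | {p3,p5}.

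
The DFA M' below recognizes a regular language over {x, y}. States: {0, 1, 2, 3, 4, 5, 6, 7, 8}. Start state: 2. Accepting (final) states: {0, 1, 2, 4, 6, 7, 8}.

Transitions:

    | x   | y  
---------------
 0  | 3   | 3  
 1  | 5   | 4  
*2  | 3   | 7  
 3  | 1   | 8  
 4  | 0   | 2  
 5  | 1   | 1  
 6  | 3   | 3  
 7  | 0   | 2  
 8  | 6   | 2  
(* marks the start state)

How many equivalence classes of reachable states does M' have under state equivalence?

Every state is reachable, so we keep all 9.
Initial partition by acceptance: {0,1,2,4,6,7,8} | {3,5}.
Split {0,1,2,4,6,7,8} by δ(·,x) → {0,1,2,6} and {4,7,8}.
On input y, block {0,1,2,6} splits into {0,6} and {1,2}.
Refine {3,5} on symbol y: members go to different blocks, giving {3} and {5}.
Refine {1,2} on symbol x: members go to different blocks, giving {1} and {2}.
No further refinement is possible. Final partition (6 blocks): {0,6} | {3} | {4,7,8} | {1} | {5} | {2}.

6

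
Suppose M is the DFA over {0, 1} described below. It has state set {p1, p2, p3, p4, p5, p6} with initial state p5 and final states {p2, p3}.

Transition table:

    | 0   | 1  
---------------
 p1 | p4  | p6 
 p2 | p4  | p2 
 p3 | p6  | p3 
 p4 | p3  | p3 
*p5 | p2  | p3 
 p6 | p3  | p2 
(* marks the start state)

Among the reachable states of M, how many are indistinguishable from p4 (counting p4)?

First remove the unreachable states {p1}; 5 states remain.
P0 = {p2,p3} | {p4,p5,p6}.
Stable partition: {p2,p3} | {p4,p5,p6} — 2 equivalence classes.
The equivalence class containing p4 is {p4,p5,p6}, of size 3.

3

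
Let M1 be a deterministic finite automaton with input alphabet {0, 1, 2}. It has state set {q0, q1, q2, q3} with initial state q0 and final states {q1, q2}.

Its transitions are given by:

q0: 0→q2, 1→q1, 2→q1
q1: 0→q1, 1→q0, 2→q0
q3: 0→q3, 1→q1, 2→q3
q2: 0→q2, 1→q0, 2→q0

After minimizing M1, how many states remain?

Reachable states from the start: {q0,q1,q2}. Unreachable: {q3} — drop them.
Start with accepting vs non-accepting: {q1,q2} | {q0}.
No further refinement is possible. Final partition (2 blocks): {q1,q2} | {q0}.

2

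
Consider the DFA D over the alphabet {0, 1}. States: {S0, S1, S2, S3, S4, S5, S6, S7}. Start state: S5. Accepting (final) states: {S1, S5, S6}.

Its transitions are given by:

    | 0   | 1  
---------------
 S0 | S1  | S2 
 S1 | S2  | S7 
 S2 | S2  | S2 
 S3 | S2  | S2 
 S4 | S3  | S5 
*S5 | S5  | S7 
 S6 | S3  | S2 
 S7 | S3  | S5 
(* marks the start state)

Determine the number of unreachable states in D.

4

Starting at S5 and following transitions, the reachable set is {S2, S3, S5, S7}. That leaves S0, S1, S4, S6 unreachable — 4 in total.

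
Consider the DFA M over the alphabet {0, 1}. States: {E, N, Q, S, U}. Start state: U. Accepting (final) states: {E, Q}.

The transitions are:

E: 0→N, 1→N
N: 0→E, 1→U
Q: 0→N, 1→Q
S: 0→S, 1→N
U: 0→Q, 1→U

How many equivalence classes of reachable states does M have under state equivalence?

First remove the unreachable states {S}; 4 states remain.
Start with accepting vs non-accepting: {E,Q} | {N,U}.
On input 1, block {E,Q} splits into {Q} and {E}.
On input 0, block {N,U} splits into {N} and {U}.
Stable partition: {Q} | {N} | {E} | {U} — 4 equivalence classes.

4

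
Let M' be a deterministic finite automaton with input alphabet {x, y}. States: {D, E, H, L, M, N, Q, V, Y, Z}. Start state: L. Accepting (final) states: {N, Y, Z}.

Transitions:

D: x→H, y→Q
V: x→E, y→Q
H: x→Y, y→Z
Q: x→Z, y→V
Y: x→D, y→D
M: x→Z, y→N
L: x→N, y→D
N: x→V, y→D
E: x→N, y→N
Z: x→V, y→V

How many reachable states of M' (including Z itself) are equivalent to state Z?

3

First remove the unreachable states {M}; 9 states remain.
Start with accepting vs non-accepting: {N,Y,Z} | {D,E,H,L,Q,V}.
Refine {D,E,H,L,Q,V} on symbol x: members go to different blocks, giving {E,H,L,Q} and {D,V}.
Split {E,H,L,Q} by δ(·,y) → {L,Q} and {E,H}.
The partition is now stable with 4 blocks: {N,Y,Z} | {L,Q} | {D,V} | {E,H}.
State Z belongs to the block {N,Y,Z}, which has 3 states.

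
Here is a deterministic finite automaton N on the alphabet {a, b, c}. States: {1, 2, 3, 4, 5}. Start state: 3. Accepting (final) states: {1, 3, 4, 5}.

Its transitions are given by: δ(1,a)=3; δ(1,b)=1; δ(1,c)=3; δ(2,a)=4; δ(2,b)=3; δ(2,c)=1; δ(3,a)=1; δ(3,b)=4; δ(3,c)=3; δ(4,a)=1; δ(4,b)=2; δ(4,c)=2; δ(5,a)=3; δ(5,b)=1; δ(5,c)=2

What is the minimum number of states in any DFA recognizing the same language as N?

Reachable states from the start: {1,2,3,4}. Unreachable: {5} — drop them.
Initial partition by acceptance: {1,3,4} | {2}.
On input b, block {1,3,4} splits into {1,3} and {4}.
Refine {1,3} on symbol b: members go to different blocks, giving {1} and {3}.
The partition is now stable with 4 blocks: {1} | {2} | {4} | {3}.

4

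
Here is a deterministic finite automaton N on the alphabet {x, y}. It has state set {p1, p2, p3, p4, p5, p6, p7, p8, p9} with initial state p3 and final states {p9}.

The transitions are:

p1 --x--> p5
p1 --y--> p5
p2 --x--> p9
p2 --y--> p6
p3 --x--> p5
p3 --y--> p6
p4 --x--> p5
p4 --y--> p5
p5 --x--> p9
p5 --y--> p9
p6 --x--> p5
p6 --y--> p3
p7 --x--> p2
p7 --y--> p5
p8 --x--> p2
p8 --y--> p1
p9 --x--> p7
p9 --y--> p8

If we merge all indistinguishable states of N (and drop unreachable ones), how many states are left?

7

Reachable states from the start: {p1,p2,p3,p5,p6,p7,p8,p9}. Unreachable: {p4} — drop them.
P0 = {p9} | {p1,p2,p3,p5,p6,p7,p8}.
On input x, block {p1,p2,p3,p5,p6,p7,p8} splits into {p1,p3,p6,p7,p8} and {p2,p5}.
Refine {p1,p3,p6,p7,p8} on symbol y: members go to different blocks, giving {p3,p6,p8} and {p1,p7}.
On input y, block {p3,p6,p8} splits into {p3,p6} and {p8}.
Refine {p2,p5} on symbol y: members go to different blocks, giving {p2} and {p5}.
Refine {p1,p7} on symbol x: members go to different blocks, giving {p1} and {p7}.
Stable partition: {p9} | {p3,p6} | {p2} | {p1} | {p8} | {p5} | {p7} — 7 equivalence classes.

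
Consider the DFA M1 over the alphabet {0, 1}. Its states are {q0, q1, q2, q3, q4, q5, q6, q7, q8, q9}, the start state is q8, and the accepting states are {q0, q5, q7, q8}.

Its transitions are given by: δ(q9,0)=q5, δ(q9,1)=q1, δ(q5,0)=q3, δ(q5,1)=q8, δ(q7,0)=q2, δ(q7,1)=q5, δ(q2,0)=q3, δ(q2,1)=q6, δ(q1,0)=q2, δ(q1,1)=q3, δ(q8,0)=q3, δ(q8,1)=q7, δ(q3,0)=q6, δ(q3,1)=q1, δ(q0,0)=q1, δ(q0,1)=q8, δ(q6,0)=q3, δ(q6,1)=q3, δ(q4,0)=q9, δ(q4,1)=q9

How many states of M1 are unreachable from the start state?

Starting at q8 and following transitions, the reachable set is {q1, q2, q3, q5, q6, q7, q8}. That leaves q0, q4, q9 unreachable — 3 in total.

3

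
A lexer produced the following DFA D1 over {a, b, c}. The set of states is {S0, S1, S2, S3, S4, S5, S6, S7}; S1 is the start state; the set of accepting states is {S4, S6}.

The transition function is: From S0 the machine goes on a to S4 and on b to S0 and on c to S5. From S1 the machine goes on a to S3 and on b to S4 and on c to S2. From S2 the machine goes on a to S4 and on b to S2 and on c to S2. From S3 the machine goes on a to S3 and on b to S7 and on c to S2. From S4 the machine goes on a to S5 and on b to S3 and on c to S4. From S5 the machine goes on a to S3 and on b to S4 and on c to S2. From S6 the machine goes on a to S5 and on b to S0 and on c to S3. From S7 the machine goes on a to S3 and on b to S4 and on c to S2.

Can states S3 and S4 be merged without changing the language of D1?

No

Reachable states from the start: {S1,S2,S3,S4,S5,S7}. Unreachable: {S0,S6} — drop them.
P0 = {S4} | {S1,S2,S3,S5,S7}.
Refine {S1,S2,S3,S5,S7} on symbol a: members go to different blocks, giving {S1,S3,S5,S7} and {S2}.
Split {S1,S3,S5,S7} by δ(·,b) → {S1,S5,S7} and {S3}.
No further refinement is possible. Final partition (4 blocks): {S4} | {S1,S5,S7} | {S2} | {S3}.
S3 and S4 end up in different blocks, so they are distinguishable. For instance, the string 'ε' is accepted from only S4.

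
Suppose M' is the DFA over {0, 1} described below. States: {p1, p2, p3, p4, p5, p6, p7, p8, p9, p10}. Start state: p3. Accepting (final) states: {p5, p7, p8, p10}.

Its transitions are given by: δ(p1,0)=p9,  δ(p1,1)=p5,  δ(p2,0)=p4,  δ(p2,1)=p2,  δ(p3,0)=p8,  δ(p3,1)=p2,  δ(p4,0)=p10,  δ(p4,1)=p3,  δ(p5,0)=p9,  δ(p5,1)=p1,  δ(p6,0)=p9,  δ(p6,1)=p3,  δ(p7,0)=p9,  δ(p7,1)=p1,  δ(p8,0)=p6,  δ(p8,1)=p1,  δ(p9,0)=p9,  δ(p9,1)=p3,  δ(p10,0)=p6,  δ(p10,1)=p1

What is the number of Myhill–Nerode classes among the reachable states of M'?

6

States {p7} cannot be reached from the start state, so discard them.
P0 = {p5,p8,p10} | {p1,p2,p3,p4,p6,p9}.
On input 0, block {p1,p2,p3,p4,p6,p9} splits into {p1,p2,p6,p9} and {p3,p4}.
On input 0, block {p1,p2,p6,p9} splits into {p1,p6,p9} and {p2}.
Split {p1,p6,p9} by δ(·,1) → {p6,p9} and {p1}.
On input 1, block {p3,p4} splits into {p3} and {p4}.
The partition is now stable with 6 blocks: {p5,p8,p10} | {p6,p9} | {p3} | {p2} | {p1} | {p4}.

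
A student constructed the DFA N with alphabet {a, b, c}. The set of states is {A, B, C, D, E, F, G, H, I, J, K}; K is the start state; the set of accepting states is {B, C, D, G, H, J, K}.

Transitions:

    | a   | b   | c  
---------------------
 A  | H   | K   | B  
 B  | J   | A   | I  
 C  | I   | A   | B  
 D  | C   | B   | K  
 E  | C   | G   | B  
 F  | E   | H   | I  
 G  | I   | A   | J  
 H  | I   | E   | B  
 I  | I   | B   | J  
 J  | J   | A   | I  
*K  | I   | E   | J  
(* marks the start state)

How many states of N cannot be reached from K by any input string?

BFS from K reaches {A, B, C, E, G, H, I, J, K}; the 2 state(s) D, F are never visited.

2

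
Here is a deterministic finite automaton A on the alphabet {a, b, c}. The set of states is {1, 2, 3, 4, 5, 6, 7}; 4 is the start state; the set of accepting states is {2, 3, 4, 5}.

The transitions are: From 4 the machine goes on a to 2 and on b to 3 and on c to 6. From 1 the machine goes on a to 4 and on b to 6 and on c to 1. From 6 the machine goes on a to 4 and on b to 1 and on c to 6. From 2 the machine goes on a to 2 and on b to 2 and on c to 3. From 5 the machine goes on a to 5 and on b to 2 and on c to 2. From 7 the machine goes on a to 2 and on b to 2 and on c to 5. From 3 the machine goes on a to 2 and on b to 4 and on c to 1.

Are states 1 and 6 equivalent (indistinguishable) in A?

Yes

Reachable states from the start: {1,2,3,4,6}. Unreachable: {5,7} — drop them.
Start with accepting vs non-accepting: {2,3,4} | {1,6}.
Split {2,3,4} by δ(·,c) → {3,4} and {2}.
The partition is now stable with 3 blocks: {3,4} | {1,6} | {2}.
1 and 6 lie in the same block of the stable partition, so they are equivalent — no string distinguishes them.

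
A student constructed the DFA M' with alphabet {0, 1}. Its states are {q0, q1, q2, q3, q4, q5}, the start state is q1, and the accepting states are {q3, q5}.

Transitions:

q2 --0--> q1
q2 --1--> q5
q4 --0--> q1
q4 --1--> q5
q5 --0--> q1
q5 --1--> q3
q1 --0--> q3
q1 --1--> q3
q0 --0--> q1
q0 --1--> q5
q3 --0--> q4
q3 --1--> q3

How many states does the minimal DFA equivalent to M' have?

4

First remove the unreachable states {q0,q2}; 4 states remain.
Start with accepting vs non-accepting: {q3,q5} | {q1,q4}.
On input 0, block {q1,q4} splits into {q1} and {q4}.
Split {q3,q5} by δ(·,0) → {q3} and {q5}.
Stable partition: {q3} | {q1} | {q4} | {q5} — 4 equivalence classes.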